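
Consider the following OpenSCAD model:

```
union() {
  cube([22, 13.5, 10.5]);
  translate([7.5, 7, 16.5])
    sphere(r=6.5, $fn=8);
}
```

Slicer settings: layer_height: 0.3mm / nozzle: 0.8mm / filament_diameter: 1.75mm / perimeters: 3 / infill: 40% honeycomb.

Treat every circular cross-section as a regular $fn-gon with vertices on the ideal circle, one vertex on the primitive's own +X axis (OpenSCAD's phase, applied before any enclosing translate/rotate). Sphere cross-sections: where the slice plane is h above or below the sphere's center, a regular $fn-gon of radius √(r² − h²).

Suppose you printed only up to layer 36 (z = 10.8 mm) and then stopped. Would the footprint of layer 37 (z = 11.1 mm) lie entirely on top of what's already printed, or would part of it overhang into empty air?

Compare the two slices. At z = 10.8: the cube is not intersected at this z (z outside [0, 10.5]); the r=6.5 sphere at (7.5, 7) contributes a regular 8-gon of circumradius √(6.5²−5.7²) = 3.124 (area = (8/2)·3.124²·sin(360°/8) = 27.61 mm²); Merging all regions: only the r=6.5 sphere at (7.5, 7) is present, so the union is just that shape — area = 27.61 mm². At z = 11.1: the cube is absent (z outside [0, 10.5]); the sphere at (7.5, 7): section is a regular 8-gon, circumradius = √(r²−h²) = √(6.5²−5.4²) = 3.618 (area = (8/2)·3.618²·sin(360°/8) = 37.02 mm²); Merging all regions: only the r=6.5 sphere at (7.5, 7) is present, so the union is just that shape — area = 37.02 mm². Checking containment: at z = 11.1 the cross-section extends beyond the z = 10.8 cross-section by about 9.42 mm².

part overhangs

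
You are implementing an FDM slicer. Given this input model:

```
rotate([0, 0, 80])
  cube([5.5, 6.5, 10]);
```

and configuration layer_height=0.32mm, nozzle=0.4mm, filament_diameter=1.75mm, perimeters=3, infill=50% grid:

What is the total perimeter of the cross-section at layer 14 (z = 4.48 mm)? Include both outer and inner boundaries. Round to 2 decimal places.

At z = 4.48 mm: the cube is present — its section is the full 5.5×6.5 rectangle (perimeter 24.00 mm); (rotated 80° about Z; rotation is an isometry so areas/perimeters/island counts are preserved). Overall, the cross-section is a single solid region. Total boundary length (outer) = 24.00 mm.

24.00 mm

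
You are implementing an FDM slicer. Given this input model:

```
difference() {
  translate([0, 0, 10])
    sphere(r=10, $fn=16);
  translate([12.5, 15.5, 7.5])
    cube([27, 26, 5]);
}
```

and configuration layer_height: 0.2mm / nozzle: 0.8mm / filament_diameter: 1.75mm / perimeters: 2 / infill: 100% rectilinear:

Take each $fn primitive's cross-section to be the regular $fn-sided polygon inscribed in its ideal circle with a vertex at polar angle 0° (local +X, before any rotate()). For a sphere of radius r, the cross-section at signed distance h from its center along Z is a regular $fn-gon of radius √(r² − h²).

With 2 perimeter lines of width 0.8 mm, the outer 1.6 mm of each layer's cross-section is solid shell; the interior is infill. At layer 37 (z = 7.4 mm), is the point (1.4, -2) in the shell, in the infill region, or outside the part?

infill

At z = 7.4 mm: the r=10 sphere contributes a regular 16-gon of circumradius √(10²−2.6²) = 9.656; the cube at (12.5, 15.5) is absent (z outside [7.5, 12.5]); Taking the first minus the rest: none of the subtracted shapes is present at this height, so the r=10 sphere is unchanged — 1 connected region. Overall, the cross-section is a single solid region. The nearest boundary edge runs (3.70, -8.92)→(6.83, -6.83); distance from the point to it = 7.03 mm. The point is inside the cross-section and 7.03 mm from the nearest boundary — more than the 1.6 mm shell width (2 × 0.8), so it's in the infill interior.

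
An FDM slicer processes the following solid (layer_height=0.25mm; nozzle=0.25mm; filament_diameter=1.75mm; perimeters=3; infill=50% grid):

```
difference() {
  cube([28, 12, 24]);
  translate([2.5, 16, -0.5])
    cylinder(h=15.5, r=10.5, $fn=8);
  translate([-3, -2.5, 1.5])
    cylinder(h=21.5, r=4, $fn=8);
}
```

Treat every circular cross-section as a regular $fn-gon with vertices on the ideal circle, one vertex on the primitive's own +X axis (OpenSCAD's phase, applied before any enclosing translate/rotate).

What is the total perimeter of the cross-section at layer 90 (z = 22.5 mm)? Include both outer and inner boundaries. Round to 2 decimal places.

80.00 mm

At z = 22.5 mm: the cube is present — its section is the full 28×12 rectangle (perimeter 80.00 mm); the cylinder at (2.5, 16) is absent (z outside [-0.5, 15]); the r=4 cylinder at (-3, -2.5) gives a regular 8-gon of circumradius 4 (constant along its height) (perimeter = 2·8·4.000·sin(180°/8) = 24.49 mm); Taking the first minus the rest: starting from the 28×12 cube, the r=4 cylinder at (-3, -2.5) misses the remaining region (no effect) — boundary = 80.00 mm. Overall, the cross-section is a single solid region. Total boundary length (outer) = 80.00 mm.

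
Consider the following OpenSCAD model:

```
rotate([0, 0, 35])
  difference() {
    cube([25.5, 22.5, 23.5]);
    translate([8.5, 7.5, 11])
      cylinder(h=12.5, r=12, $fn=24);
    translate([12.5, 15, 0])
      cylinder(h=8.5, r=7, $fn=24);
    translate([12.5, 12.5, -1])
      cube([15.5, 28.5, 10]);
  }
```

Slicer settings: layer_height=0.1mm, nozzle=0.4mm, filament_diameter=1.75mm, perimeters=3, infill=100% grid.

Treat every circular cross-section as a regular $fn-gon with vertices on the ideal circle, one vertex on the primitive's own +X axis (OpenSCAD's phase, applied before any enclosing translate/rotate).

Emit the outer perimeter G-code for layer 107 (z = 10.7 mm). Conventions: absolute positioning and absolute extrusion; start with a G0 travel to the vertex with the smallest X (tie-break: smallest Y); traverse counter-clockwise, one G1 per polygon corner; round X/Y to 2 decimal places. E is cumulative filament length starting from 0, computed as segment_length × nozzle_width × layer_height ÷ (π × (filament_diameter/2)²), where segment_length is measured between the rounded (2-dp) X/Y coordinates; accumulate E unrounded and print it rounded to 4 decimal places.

At z = 10.7 mm: the 25.5×22.5 cube contributes its full rectangle; the cylinder at (8.5, 7.5) is not intersected at this z (z outside [11, 23.5]); the cylinder at (12.5, 15) is absent (z outside [0, 8.5]); the cube at (12.5, 12.5) does not reach this height (z outside [-1, 9]); Taking the first minus the rest: none of the subtracted shapes is present at this height, so the 25.5×22.5 cube is unchanged — 1 connected region; (whole slice rotated 35° about Z — lengths, areas and connectivity unchanged). The outline is a single polygon with 4 vertices. Extrusion per mm of travel: 0.4 × 0.1 / (π × 0.875²) = 0.016630. Accumulating E over each segment gives final E = 1.5967.

G0 X-12.91 Y18.43 Z10.70
G1 X0.00 Y0.00 E0.3742
G1 X20.89 Y14.63 E0.7983
G1 X7.98 Y33.06 E1.1725
G1 X-12.91 Y18.43 E1.5967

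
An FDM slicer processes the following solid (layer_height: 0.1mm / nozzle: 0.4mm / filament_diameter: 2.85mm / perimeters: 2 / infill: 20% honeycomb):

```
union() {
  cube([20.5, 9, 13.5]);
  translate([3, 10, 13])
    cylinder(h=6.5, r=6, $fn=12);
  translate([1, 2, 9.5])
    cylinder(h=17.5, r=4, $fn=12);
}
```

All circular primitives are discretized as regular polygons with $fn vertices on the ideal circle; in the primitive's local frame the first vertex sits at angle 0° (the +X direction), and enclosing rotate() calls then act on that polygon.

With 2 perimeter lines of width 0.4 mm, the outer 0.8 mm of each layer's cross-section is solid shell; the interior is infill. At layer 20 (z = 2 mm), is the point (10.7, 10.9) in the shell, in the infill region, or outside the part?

outside

At z = 2 mm: the 20.5×9 cube contributes its full rectangle; the cylinder at (3, 10) does not reach this height (z outside [13, 19.5]); the cylinder at (1, 2) is absent (z outside [9.5, 27]); Merging all regions: only the 20.5×9 cube is present, so the union is just that shape — 1 connected region. Overall, the cross-section is a single solid region. The nearest boundary edge runs (20.50, 9.00)→(0.00, 9.00); distance from the point to it = 1.90 mm. The point is not inside any of the regions above, so it lies outside the cross-section (1.90 mm from the nearest boundary).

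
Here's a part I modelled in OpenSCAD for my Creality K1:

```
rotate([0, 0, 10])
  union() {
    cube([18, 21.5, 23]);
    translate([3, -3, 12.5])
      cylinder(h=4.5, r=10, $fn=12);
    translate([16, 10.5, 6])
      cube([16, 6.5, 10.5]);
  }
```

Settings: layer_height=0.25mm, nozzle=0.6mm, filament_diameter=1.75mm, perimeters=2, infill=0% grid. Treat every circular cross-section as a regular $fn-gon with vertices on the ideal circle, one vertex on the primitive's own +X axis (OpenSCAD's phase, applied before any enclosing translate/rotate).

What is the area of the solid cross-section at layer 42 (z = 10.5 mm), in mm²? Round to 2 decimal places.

At z = 10.5 mm: the cube is present — its section is the full 18×21.5 rectangle (area 387.00 mm²); the cylinder at (3, -3) is not intersected at this z (z outside [12.5, 17]); the cube at (16, 10.5) is present — its section is the full 16×6.5 rectangle (area 104.00 mm²); Merging all regions: the regions partially overlap — summed areas 491.00 mm² minus the doubly-counted overlap 13.00 mm² gives 478.00 mm² — area = 478.00 mm²; (rotated 10° about Z; rotation is an isometry so areas/perimeters/island counts are preserved). Overall, the cross-section is a single solid region. Net area = 478.00 mm².

478.00 mm²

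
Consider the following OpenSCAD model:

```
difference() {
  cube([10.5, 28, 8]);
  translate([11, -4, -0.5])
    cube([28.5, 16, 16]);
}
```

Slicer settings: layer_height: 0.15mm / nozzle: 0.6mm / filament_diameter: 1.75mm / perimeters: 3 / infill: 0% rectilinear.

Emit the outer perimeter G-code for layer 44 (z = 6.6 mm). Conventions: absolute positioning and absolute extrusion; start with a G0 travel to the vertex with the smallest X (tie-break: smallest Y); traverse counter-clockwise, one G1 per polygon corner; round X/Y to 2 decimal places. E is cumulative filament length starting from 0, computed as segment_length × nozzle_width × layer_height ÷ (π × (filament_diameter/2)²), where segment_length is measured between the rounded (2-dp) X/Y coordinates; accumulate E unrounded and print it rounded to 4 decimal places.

At z = 6.6 mm: the 10.5×28 cube contributes its full rectangle; the cube at (11, -4) (footprint 28.5×16) is included at this height; After the difference (first − rest): starting from the 10.5×28 cube, the 28.5×16 cube at (11, -4) misses the remaining region (no effect) — 1 connected region. The outline is a single polygon with 4 vertices. Extrusion per mm of travel: 0.6 × 0.15 / (π × 0.875²) = 0.037418. Accumulating E over each segment gives final E = 2.8812.

G0 X0.00 Y0.00 Z6.60
G1 X10.50 Y0.00 E0.3929
G1 X10.50 Y28.00 E1.4406
G1 X0.00 Y28.00 E1.8335
G1 X0.00 Y0.00 E2.8812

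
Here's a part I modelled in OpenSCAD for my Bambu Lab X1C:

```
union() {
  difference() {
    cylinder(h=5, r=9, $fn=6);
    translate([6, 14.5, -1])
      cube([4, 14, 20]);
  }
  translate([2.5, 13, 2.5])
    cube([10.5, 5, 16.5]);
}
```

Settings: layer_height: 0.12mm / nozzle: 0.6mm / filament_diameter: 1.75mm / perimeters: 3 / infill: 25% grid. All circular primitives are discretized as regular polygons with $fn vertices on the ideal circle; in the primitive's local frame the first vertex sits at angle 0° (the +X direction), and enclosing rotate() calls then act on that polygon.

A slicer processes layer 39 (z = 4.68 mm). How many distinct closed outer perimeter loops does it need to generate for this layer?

At z = 4.68 mm: the cylinder: section is a regular 6-gon, circumradius r=9; the 4×14 cube at (6, 14.5) contributes its full rectangle; Taking the first minus the rest: starting from the r=9 cylinder, the 4×14 cube at (6, 14.5) misses the remaining region (no effect) — 1 connected region; the 10.5×5 cube at (2.5, 13) contributes its full rectangle; Combining (union): the 2 present regions are separate (no shared area or edge), so areas and boundary lengths simply add and each stays a separate island — 2 connected regions. The result has 2 disconnected regions.

2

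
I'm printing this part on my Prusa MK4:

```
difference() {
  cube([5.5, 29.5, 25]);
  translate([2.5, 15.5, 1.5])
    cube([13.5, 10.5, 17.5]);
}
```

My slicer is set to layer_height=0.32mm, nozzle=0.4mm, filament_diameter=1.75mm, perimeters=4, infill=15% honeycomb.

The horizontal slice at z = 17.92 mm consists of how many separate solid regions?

At z = 17.92 mm: the cube is present — its section is the full 5.5×29.5 rectangle; the cube at (2.5, 15.5) (footprint 13.5×10.5) is included at this height; Taking the first minus the rest: starting from the 5.5×29.5 cube, the 13.5×10.5 cube at (2.5, 15.5) partially overlaps it — only the 31.50 mm² overlap (of its 141.75 mm²) is removed, clipping the outline — 1 connected region. The result has 1 disconnected region.

1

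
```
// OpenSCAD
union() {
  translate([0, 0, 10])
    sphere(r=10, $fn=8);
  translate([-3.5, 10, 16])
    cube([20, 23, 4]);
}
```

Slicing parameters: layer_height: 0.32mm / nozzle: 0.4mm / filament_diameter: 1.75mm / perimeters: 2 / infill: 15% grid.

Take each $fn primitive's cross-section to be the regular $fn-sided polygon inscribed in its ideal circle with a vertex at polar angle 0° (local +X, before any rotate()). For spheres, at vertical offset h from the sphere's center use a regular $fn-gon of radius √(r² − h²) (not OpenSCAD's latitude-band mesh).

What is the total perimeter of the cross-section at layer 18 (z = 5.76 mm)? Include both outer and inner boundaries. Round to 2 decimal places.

At z = 5.76 mm: the r=10 sphere contributes a regular 8-gon of circumradius √(10²−4.24²) = 9.057 (perimeter = 2·8·9.057·sin(180°/8) = 55.45 mm); the cube at (-3.5, 10) is not intersected at this z (z outside [16, 20]); Combining (union): only the r=10 sphere is present, so the union is just that shape — boundary = 55.45 mm. Overall, the cross-section is a single solid region. Total boundary length (outer) = 55.45 mm.

55.45 mm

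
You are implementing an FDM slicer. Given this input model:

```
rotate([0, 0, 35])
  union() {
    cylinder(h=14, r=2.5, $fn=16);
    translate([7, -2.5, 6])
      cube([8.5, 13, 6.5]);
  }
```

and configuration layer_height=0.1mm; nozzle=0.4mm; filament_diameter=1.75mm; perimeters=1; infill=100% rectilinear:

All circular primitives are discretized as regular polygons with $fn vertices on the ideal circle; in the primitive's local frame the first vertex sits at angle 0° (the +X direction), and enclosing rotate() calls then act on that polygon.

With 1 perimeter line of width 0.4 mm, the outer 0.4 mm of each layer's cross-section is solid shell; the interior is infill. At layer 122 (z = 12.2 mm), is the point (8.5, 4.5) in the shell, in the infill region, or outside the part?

At z = 12.2 mm: the cylinder: section is a regular 16-gon, circumradius r=2.5; the cube at (7, -2.5) (footprint 8.5×13) is included at this height; Taking the union: the 2 present regions are separate (no shared area or edge), so areas and boundary lengths simply add and each stays a separate island — 2 connected regions; (rotated 35° about Z; rotation is an isometry so areas/perimeters/island counts are preserved). Overall, the cross-section has 2 separate islands. Undo the 35° rotation: the query point maps to (9.544, -1.189) in the un-rotated model frame. The nearest boundary edge runs (15.50, -2.50)→(7.00, -2.50); distance from the point to it = 1.31 mm. (Shell/infill is judged within the island containing the point — the largest one.) The point is inside the cross-section and 1.31 mm from the nearest boundary — more than the 0.4 mm shell width (1 × 0.4), so it's in the infill interior.

infill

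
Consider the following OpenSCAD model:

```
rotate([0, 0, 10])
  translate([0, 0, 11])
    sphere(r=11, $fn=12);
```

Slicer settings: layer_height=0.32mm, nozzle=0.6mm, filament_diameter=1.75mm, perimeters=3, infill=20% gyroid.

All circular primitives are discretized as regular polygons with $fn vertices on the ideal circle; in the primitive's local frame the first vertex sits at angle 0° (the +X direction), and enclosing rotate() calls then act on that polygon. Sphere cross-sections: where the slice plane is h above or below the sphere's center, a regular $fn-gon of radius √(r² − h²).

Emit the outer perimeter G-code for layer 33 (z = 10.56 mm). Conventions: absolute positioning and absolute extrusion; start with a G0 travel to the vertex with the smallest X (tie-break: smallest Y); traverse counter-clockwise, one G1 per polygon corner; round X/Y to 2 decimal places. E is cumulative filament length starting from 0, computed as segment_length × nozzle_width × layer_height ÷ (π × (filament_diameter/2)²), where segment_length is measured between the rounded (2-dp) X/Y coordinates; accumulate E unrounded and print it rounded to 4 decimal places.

At z = 10.56 mm: the r=11 sphere contributes a regular 12-gon of circumradius √(11²−0.44²) = 10.991; (whole slice rotated 10° about Z — lengths, areas and connectivity unchanged). The outline is a single polygon with 12 vertices. Extrusion per mm of travel: 0.6 × 0.32 / (π × 0.875²) = 0.079824. Accumulating E over each segment gives final E = 5.4501.

G0 X-10.82 Y-1.91 Z10.56
G1 X-8.42 Y-7.07 E0.4543
G1 X-3.76 Y-10.33 E0.9082
G1 X1.91 Y-10.82 E1.3625
G1 X7.07 Y-8.42 E1.8168
G1 X10.33 Y-3.76 E2.2708
G1 X10.82 Y1.91 E2.7251
G1 X8.42 Y7.07 E3.1793
G1 X3.76 Y10.33 E3.6333
G1 X-1.91 Y10.82 E4.0876
G1 X-7.07 Y8.42 E4.5418
G1 X-10.33 Y3.76 E4.9958
G1 X-10.82 Y-1.91 E5.4501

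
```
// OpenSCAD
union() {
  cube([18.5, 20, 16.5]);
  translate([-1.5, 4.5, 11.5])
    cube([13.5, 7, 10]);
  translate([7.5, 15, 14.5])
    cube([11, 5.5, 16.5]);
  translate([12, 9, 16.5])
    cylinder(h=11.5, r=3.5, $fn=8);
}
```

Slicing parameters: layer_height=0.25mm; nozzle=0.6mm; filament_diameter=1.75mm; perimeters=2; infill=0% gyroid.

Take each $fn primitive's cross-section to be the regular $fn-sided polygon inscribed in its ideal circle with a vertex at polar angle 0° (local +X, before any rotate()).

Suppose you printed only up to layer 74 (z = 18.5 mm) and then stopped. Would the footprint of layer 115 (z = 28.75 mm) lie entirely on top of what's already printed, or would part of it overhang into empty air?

Compare the two slices. At z = 18.5: the cube is absent (z outside [0, 16.5]); the cube at (-1.5, 4.5) (footprint 13.5×7) is included at this height (area 94.50 mm²); the 11×5.5 cube at (7.5, 15) contributes its full rectangle (area 60.50 mm²); the r=3.5 cylinder at (12, 9) contributes a regular 8-gon of circumradius 3.5 (area = (8/2)·3.500²·sin(360°/8) = 34.65 mm²); Merging all regions: the regions partially overlap — summed areas 189.65 mm² minus the doubly-counted overlap 16.12 mm² gives 173.53 mm² — area = 173.53 mm². At z = 28.75: the cube is absent (z outside [0, 16.5]); the cube at (-1.5, 4.5) is absent (z outside [11.5, 21.5]); the 11×5.5 cube at (7.5, 15) contributes its full rectangle (area 60.50 mm²); the cylinder at (12, 9) is not intersected at this z (z outside [16.5, 28]); Taking the union: only the 11×5.5 cube at (7.5, 15) is present, so the union is just that shape — area = 60.50 mm². Checking containment: the cross-section at z = 28.75 is a subset of the cross-section at z = 18.5.

entirely on top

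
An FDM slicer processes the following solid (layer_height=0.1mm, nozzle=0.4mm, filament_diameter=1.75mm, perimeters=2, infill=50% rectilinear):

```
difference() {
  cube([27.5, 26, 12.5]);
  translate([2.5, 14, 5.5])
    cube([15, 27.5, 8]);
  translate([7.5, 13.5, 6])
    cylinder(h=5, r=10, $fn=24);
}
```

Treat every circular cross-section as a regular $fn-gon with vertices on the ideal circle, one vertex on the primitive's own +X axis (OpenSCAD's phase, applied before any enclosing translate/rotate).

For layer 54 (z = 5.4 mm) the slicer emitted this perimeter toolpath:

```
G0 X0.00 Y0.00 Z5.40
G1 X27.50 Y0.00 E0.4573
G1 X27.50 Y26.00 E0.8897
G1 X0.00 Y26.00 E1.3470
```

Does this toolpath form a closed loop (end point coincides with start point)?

no

Start point (G0): (0.00, 0.00). End point (last G1): the path does not return to the start — open.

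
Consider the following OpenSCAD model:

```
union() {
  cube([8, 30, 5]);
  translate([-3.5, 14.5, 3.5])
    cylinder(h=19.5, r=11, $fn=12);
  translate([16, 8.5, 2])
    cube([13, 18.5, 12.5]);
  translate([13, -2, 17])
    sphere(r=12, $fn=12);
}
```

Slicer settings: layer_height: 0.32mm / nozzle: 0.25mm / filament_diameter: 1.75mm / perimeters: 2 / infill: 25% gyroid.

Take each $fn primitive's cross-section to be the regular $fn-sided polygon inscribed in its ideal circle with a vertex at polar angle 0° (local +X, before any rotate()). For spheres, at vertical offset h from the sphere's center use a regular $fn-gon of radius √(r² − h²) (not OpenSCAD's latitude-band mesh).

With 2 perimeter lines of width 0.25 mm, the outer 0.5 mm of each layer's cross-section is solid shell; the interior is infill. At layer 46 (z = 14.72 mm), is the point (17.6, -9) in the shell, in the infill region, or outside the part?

At z = 14.72 mm: the cube is not intersected at this z (z outside [0, 5]); the r=11 cylinder at (-3.5, 14.5) contributes a regular 12-gon of circumradius 11; the cube at (16, 8.5) is absent (z outside [2, 14.5]); the sphere at (13, -2): section is a regular 12-gon, circumradius = √(r²−h²) = √(12²−2.28²) = 11.781; Combining (union): the 2 present regions are separate (no shared area or edge), so areas and boundary lengths simply add and each stays a separate island — 2 connected regions. Overall, the cross-section has 2 separate islands. The nearest boundary edge runs (23.20, -7.89)→(18.89, -12.20); distance from the point to it = 3.18 mm. (Shell/infill is judged within the island containing the point — the largest one.) The point is inside the cross-section and 3.18 mm from the nearest boundary — more than the 0.5 mm shell width (2 × 0.25), so it's in the infill interior.

infill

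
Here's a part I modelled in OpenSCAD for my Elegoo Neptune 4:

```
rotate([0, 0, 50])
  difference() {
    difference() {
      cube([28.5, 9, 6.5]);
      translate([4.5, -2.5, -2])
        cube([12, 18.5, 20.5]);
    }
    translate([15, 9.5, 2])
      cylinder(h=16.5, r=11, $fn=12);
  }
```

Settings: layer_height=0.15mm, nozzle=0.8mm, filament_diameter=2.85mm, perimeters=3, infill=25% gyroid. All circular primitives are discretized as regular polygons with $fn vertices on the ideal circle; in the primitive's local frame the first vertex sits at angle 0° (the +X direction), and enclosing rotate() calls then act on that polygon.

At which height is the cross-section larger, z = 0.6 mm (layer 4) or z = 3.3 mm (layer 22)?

layer 4 (z = 0.6 mm)

Layer 4 (z = 0.6): the cube is present — its section is the full 28.5×9 rectangle (area 256.50 mm²); the cube at (4.5, -2.5) is present — its section is the full 12×18.5 rectangle (area 222.00 mm²); Subtracting the remaining from the first: starting from the 28.5×9 cube (256.50 mm²), the 12×18.5 cube at (4.5, -2.5) partially overlaps it — only the 108.00 mm² overlap (of its 222.00 mm²) is removed, clipping the outline — area = 148.50 mm²; the cylinder at (15, 9.5) is absent (z outside [2, 18.5]); Taking the first minus the rest: none of the subtracted shapes is present at this height, so the result so far is unchanged — area = 148.50 mm²; (rotated 50° about Z; rotation is an isometry so areas/perimeters/island counts are preserved). So its area = 148.50 mm². Layer 22 (z = 3.3): the cube is present — its section is the full 28.5×9 rectangle (area 256.50 mm²); the 12×18.5 cube at (4.5, -2.5) contributes its full rectangle (area 222.00 mm²); Taking the first minus the rest: starting from the 28.5×9 cube (256.50 mm²), the 12×18.5 cube at (4.5, -2.5) partially overlaps it — only the 108.00 mm² overlap (of its 222.00 mm²) is removed, clipping the outline — area = 148.50 mm²; the cylinder at (15, 9.5): section is a regular 12-gon, circumradius r=11 (area = (12/2)·11.000²·sin(360°/12) = 363.00 mm²); Taking the first minus the rest: starting from the result so far (148.50 mm²), the r=11 cylinder at (15, 9.5) partially overlaps it — only the 67.84 mm² overlap (of its 363.00 mm²) is removed, clipping the outline — area = 80.66 mm²; (whole slice rotated 50° about Z — lengths, areas and connectivity unchanged). So its area = 80.66 mm². Layer 4 is larger (148.50 vs 80.66 mm²).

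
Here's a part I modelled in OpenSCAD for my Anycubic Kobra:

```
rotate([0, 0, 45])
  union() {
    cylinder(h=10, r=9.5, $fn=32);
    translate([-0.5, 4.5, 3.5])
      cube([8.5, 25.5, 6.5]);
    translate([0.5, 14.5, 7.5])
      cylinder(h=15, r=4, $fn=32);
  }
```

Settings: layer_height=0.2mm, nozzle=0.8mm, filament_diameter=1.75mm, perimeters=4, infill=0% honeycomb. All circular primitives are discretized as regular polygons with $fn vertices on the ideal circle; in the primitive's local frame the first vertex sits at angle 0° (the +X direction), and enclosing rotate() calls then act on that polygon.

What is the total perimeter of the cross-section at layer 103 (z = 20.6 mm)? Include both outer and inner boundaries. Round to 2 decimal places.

At z = 20.6 mm: the cylinder is absent (z outside [0, 10]); the cube at (-0.5, 4.5) is not intersected at this z (z outside [3.5, 10]); the cylinder at (0.5, 14.5): section is a regular 32-gon, circumradius r=4 (perimeter = 2·32·4.000·sin(180°/32) = 25.09 mm); Combining (union): only the r=4 cylinder at (0.5, 14.5) is present, so the union is just that shape — boundary = 25.09 mm; (rotated 45° about Z; rotation is an isometry so areas/perimeters/island counts are preserved). Overall, the cross-section is a single solid region. Total boundary length (outer) = 25.09 mm.

25.09 mm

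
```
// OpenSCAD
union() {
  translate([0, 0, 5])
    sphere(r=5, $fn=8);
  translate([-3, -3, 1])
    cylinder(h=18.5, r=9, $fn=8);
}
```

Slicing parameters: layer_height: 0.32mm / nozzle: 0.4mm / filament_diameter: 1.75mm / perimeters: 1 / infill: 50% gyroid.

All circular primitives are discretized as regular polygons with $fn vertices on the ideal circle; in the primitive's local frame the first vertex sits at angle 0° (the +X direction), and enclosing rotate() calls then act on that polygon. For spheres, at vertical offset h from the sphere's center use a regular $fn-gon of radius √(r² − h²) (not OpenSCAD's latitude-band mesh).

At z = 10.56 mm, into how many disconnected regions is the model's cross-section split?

1

At z = 10.56 mm: the sphere does not reach this height (|z−center|=5.560 > r=5); the r=9 cylinder at (-3, -3) contributes a regular 8-gon of circumradius 9; Taking the union: only the r=9 cylinder at (-3, -3) is present, so the union is just that shape — 1 connected region. The result has 1 disconnected region.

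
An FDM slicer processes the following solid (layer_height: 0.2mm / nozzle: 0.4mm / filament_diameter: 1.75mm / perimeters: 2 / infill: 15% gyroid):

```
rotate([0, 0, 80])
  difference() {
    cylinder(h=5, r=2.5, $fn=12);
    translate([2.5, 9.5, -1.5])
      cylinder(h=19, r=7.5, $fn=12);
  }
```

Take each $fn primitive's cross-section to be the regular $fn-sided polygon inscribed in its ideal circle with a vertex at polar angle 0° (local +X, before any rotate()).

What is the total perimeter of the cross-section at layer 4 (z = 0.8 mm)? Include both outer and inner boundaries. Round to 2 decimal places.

At z = 0.8 mm: the cylinder: section is a regular 12-gon, circumradius r=2.5 (perimeter = 2·12·2.500·sin(180°/12) = 15.53 mm); the cylinder at (2.5, 9.5): section is a regular 12-gon, circumradius r=7.5 (perimeter = 2·12·7.500·sin(180°/12) = 46.59 mm); After the difference (first − rest): starting from the r=2.5 cylinder, the r=7.5 cylinder at (2.5, 9.5) misses the remaining region (no effect) — boundary = 15.53 mm; (rotated 80° about Z; rotation is an isometry so areas/perimeters/island counts are preserved). Overall, the cross-section is a single solid region. Total boundary length (outer) = 15.53 mm.

15.53 mm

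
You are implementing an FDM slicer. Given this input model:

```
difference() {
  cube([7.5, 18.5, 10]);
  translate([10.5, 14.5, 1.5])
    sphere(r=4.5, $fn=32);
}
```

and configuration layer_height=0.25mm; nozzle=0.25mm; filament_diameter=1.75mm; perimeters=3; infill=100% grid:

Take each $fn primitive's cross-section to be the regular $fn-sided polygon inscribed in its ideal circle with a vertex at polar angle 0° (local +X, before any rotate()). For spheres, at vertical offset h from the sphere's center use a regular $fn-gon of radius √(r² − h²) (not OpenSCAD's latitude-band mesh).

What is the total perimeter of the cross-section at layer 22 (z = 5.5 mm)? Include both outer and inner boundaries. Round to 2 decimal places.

52.00 mm

At z = 5.5 mm: the 7.5×18.5 cube contributes its full rectangle (perimeter 52.00 mm); the r=4.5 sphere at (10.5, 14.5) contributes a regular 32-gon of circumradius √(4.5²−4²) = 2.062 (perimeter = 2·32·2.062·sin(180°/32) = 12.93 mm); Taking the first minus the rest: starting from the 7.5×18.5 cube, the r=4.5 sphere at (10.5, 14.5) misses the remaining region (no effect) — boundary = 52.00 mm. Overall, the cross-section is a single solid region. Total boundary length (outer) = 52.00 mm.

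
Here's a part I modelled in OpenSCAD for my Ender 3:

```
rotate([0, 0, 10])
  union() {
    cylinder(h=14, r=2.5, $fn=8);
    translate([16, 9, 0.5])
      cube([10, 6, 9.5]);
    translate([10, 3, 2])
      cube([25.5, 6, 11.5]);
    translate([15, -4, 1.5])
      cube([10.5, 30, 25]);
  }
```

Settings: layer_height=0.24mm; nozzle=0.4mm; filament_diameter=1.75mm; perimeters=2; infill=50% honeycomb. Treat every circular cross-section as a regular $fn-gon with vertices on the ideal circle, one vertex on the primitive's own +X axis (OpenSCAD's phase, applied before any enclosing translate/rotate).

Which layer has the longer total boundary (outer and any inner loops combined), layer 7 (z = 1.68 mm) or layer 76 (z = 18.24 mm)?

layer 7 (z = 1.68 mm)

Layer 7 (z = 1.68): the r=2.5 cylinder gives a regular 8-gon of circumradius 2.5 (constant along its height) (perimeter = 2·8·2.500·sin(180°/8) = 15.31 mm); the cube at (16, 9) (footprint 10×6) is included at this height (perimeter 32.00 mm); the cube at (10, 3) is not intersected at this z (z outside [2, 13.5]); the cube at (15, -4) is present — its section is the full 10.5×30 rectangle (perimeter 81.00 mm); Taking the union: the regions partially overlap (shared area 57.00 mm²), so the edge portions inside another operand are dropped and the merged outline is re-measured after clipping — boundary = 97.31 mm; (whole slice rotated 10° about Z — lengths, areas and connectivity unchanged). So its perimeter = 97.31 mm. Layer 76 (z = 18.24): the cylinder is absent (z outside [0, 14]); the cube at (16, 9) is not intersected at this z (z outside [0.5, 10]); the cube at (10, 3) is absent (z outside [2, 13.5]); the cube at (15, -4) is present — its section is the full 10.5×30 rectangle (perimeter 81.00 mm); Merging all regions: only the 10.5×30 cube at (15, -4) is present, so the union is just that shape — boundary = 81.00 mm; (whole slice rotated 10° about Z — lengths, areas and connectivity unchanged). So its perimeter = 81.00 mm. Layer 7 is larger (97.31 vs 81.00 mm).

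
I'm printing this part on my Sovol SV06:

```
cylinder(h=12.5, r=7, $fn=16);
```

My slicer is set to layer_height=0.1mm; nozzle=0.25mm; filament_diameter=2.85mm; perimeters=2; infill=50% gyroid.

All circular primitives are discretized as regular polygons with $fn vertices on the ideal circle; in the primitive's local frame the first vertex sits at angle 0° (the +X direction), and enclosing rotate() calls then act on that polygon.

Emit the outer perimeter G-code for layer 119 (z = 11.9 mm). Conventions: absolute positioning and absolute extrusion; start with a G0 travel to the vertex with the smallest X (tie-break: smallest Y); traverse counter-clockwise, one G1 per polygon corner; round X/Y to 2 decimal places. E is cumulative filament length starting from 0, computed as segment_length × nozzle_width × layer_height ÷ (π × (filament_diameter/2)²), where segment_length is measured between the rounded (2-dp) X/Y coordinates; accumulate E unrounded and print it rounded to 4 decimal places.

G0 X-7.00 Y0.00 Z11.90
G1 X-6.47 Y-2.68 E0.0107
G1 X-4.95 Y-4.95 E0.0214
G1 X-2.68 Y-6.47 E0.0321
G1 X0.00 Y-7.00 E0.0428
G1 X2.68 Y-6.47 E0.0535
G1 X4.95 Y-4.95 E0.0642
G1 X6.47 Y-2.68 E0.0749
G1 X7.00 Y0.00 E0.0856
G1 X6.47 Y2.68 E0.0964
G1 X4.95 Y4.95 E0.1071
G1 X2.68 Y6.47 E0.1178
G1 X0.00 Y7.00 E0.1285
G1 X-2.68 Y6.47 E0.1392
G1 X-4.95 Y4.95 E0.1499
G1 X-6.47 Y2.68 E0.1606
G1 X-7.00 Y0.00 E0.1713

At z = 11.9 mm: the r=7 cylinder contributes a regular 16-gon of circumradius 7. The outline is a single polygon with 16 vertices. Extrusion per mm of travel: 0.25 × 0.1 / (π × 1.425²) = 0.003919. Accumulating E over each segment gives final E = 0.1713.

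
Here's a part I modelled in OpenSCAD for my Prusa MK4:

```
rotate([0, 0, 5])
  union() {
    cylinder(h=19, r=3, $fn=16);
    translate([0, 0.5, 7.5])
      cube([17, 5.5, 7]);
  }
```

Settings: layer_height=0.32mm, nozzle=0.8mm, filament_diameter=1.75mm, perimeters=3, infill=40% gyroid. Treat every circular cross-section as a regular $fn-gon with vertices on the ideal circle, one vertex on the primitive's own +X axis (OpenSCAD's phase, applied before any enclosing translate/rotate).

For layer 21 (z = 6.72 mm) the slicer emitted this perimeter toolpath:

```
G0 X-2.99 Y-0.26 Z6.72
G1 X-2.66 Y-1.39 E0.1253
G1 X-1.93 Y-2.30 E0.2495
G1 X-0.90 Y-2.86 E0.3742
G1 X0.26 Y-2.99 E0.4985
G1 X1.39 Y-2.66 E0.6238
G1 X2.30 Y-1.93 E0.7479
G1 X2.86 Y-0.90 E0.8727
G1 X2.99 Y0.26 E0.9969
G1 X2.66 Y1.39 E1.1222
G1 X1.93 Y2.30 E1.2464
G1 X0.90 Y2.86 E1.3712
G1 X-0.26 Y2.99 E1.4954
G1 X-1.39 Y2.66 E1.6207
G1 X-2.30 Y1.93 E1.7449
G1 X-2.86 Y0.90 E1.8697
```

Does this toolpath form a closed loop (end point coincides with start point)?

no

Start point (G0): (-2.99, -0.26). End point (last G1): the path does not return to the start — open.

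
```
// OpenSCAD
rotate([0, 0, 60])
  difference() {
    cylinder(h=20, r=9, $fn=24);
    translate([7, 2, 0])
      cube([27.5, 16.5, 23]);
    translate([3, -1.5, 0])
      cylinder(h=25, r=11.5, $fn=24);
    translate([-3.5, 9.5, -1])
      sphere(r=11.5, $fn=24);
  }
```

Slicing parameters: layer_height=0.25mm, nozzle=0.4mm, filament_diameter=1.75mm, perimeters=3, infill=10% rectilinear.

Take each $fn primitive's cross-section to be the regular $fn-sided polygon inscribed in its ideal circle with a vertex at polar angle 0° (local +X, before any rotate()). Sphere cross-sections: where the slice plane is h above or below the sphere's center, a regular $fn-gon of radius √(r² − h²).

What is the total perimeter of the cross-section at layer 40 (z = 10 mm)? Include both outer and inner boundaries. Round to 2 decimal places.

22.94 mm

At z = 10 mm: the r=9 cylinder gives a regular 24-gon of circumradius 9 (constant along its height) (perimeter = 2·24·9.000·sin(180°/24) = 56.39 mm); the 27.5×16.5 cube at (7, 2) contributes its full rectangle (perimeter 88.00 mm); the r=11.5 cylinder at (3, -1.5) contributes a regular 24-gon of circumradius 11.5 (perimeter = 2·24·11.500·sin(180°/24) = 72.05 mm); the r=11.5 sphere at (-3.5, 9.5) slices to a regular 24-gon of circumradius 3.354 (√(r²−h²) with h=11 from center) (perimeter = 2·24·3.354·sin(180°/24) = 21.01 mm); After the difference (first − rest): starting from the r=9 cylinder, the 27.5×16.5 cube at (7, 2) partially overlaps it — only the 3.68 mm² overlap (of its 453.75 mm²) is removed, clipping the outline; the r=11.5 cylinder at (3, -1.5) partially overlaps it — only the 239.38 mm² overlap (of its 410.75 mm²) is removed, clipping the outline; the r=11.5 sphere at (-3.5, 9.5) partially overlaps it — only the 1.29 mm² overlap (of its 34.94 mm²) is removed, clipping the outline — boundary = 22.94 mm; (whole slice rotated 60° about Z — lengths, areas and connectivity unchanged). Overall, the cross-section is a single solid region. Total boundary length (outer) = 22.94 mm.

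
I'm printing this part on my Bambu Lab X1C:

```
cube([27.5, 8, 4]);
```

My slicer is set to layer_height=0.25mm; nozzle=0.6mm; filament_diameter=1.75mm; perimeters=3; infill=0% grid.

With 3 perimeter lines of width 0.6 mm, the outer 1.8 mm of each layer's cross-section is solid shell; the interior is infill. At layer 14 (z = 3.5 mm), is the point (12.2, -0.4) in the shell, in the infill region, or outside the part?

outside

At z = 3.5 mm: the 27.5×8 cube contributes its full rectangle. Overall, the cross-section is a single solid region. The nearest boundary edge runs (0.00, 0.00)→(27.50, 0.00); distance from the point to it = 0.40 mm. The point is not inside any of the regions above, so it lies outside the cross-section (0.40 mm from the nearest boundary).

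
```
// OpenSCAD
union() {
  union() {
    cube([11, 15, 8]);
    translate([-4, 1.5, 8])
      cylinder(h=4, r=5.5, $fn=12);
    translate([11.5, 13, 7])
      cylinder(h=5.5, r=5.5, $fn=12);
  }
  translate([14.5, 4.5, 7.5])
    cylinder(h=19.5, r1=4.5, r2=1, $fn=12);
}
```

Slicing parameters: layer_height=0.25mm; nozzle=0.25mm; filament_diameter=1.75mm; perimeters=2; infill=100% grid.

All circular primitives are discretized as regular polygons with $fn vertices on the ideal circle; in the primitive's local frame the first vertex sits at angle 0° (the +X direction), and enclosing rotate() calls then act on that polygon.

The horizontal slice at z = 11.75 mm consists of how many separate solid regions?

At z = 11.75 mm: the cube does not reach this height (z outside [0, 8]); the r=5.5 cylinder at (-4, 1.5) gives a regular 12-gon of circumradius 5.5 (constant along its height); the r=5.5 cylinder at (11.5, 13) contributes a regular 12-gon of circumradius 5.5; Merging all regions: the 2 present regions are separate (no shared area or edge), so areas and boundary lengths simply add and each stays a separate island — 2 connected regions; the cone at (14.5, 4.5) (r1=4.5→r2=1) has section circumradius 3.737 here — a regular 12-gon; Taking the union: the 2 present regions are separate (no shared area or edge), so areas and boundary lengths simply add and each stays a separate island — 3 connected regions. The result has 3 disconnected regions.

3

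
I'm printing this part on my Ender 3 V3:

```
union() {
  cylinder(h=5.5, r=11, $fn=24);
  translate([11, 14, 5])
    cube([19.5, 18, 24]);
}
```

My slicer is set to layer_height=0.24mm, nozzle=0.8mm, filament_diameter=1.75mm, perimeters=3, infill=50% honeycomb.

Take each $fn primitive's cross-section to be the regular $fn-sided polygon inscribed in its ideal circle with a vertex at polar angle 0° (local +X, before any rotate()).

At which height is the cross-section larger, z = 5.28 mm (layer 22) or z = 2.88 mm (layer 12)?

Layer 22 (z = 5.28): the cylinder: section is a regular 24-gon, circumradius r=11 (area = (24/2)·11.000²·sin(360°/24) = 375.81 mm²); the cube at (11, 14) is present — its section is the full 19.5×18 rectangle (area 351.00 mm²); Combining (union): the 2 present regions are separate (no shared area or edge), so areas and boundary lengths simply add and each stays a separate island — area = 726.81 mm². So its area = 726.81 mm². Layer 12 (z = 2.88): the r=11 cylinder gives a regular 24-gon of circumradius 11 (constant along its height) (area = (24/2)·11.000²·sin(360°/24) = 375.81 mm²); the cube at (11, 14) is not intersected at this z (z outside [5, 29]); Taking the union: only the r=11 cylinder is present, so the union is just that shape — area = 375.81 mm². So its area = 375.81 mm². Layer 22 is larger (726.81 vs 375.81 mm²).

layer 22 (z = 5.28 mm)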